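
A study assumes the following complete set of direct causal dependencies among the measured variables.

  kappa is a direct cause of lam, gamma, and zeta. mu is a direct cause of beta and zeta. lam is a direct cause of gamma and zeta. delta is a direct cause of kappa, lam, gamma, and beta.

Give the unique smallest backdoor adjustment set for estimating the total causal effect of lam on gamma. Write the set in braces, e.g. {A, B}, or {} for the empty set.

{delta, kappa}

Variables eligible for adjustment (non-descendants of lam, excluding lam and gamma): {beta, delta, kappa, mu}.
Backdoor paths from lam to gamma:
  P1: lam <- delta -> kappa -> gamma
  P2: lam <- delta -> beta <- mu -> zeta <- kappa -> gamma
  P3: lam <- delta -> gamma
  P4: lam <- kappa <- delta -> gamma
  P5: lam <- kappa -> gamma
  P6: lam <- kappa -> zeta <- mu -> beta <- delta -> gamma
The empty set is not sufficient: P1 (lam <- delta -> kappa -> gamma) has no collider blocking it and no conditioned non-collider, so it is open.
Try {delta, kappa}:
  P1: blocked at fork node delta ∈ conditioning set.
  P2: blocked at fork node delta ∈ conditioning set.
  P3: blocked at fork node delta ∈ conditioning set.
  P4: blocked at chain node kappa ∈ conditioning set.
  P5: blocked at fork node kappa ∈ conditioning set.
  P6: blocked at fork node kappa ∈ conditioning set.
{delta, kappa} contains no descendant of lam and blocks every backdoor path.
Every element of {delta, kappa} is needed (dropping delta leaves P3 open; dropping kappa leaves P5 open), so no proper subset is valid.
Among all size-2 subsets of the eligible variables, only {delta, kappa} blocks every backdoor path, so it is the unique smallest valid adjustment set.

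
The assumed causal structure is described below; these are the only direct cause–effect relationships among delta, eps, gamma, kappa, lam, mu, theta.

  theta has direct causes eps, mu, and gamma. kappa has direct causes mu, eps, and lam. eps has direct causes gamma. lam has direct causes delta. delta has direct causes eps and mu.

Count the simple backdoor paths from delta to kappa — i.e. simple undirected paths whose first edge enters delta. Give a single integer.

6

A backdoor path from delta to kappa is any simple undirected path whose first edge points into delta (i.e. leaves delta via a parent).
Parents of delta: {eps, mu}.
Enumerating:
  P1: delta <- mu -> theta <- gamma -> eps -> kappa
  P2: delta <- mu -> theta <- eps -> kappa
  P3: delta <- mu -> kappa
  P4: delta <- eps <- gamma -> theta <- mu -> kappa
  P5: delta <- eps -> theta <- mu -> kappa
  P6: delta <- eps -> kappa
That exhausts the simple backdoor paths. Count: 6.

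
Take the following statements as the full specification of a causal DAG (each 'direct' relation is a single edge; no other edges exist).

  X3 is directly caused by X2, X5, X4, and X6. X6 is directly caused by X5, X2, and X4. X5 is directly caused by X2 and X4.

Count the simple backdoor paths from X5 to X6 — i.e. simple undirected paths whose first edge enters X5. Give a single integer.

A backdoor path from X5 to X6 is any simple undirected path whose first edge points into X5 (i.e. leaves X5 via a parent).
Parents of X5: {X2, X4}.
Enumerating:
  P1: X5 <- X4 -> X6
  P2: X5 <- X4 -> X3 <- X2 -> X6
  P3: X5 <- X4 -> X3 <- X6
  P4: X5 <- X2 -> X6
  P5: X5 <- X2 -> X3 <- X4 -> X6
  P6: X5 <- X2 -> X3 <- X6
That exhausts the simple backdoor paths. Count: 6.

6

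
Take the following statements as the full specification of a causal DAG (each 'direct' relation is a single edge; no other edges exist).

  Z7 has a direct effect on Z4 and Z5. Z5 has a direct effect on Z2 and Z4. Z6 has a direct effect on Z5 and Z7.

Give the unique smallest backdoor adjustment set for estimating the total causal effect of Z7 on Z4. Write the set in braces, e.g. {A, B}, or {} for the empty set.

{Z6}

Variables eligible for adjustment (non-descendants of Z7, excluding Z7 and Z4): {Z6}.
Backdoor paths from Z7 to Z4:
  P1: Z7 <- Z6 -> Z5 -> Z4
The empty set is not sufficient: P1 (Z7 <- Z6 -> Z5 -> Z4) has no collider blocking it and no conditioned non-collider, so it is open.
Try {Z6}:
  P1: blocked at fork node Z6 ∈ conditioning set.
{Z6} contains no descendant of Z7 and blocks every backdoor path.
{Z6} is the unique smallest valid adjustment set.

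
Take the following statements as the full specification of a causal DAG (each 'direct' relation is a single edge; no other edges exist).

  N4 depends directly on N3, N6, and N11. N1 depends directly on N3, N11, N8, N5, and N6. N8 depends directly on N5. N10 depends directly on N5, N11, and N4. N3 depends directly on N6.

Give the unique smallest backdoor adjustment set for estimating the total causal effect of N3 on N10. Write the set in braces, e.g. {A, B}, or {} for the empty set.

{N6}

Variables eligible for adjustment (non-descendants of N3, excluding N3 and N10): {N11, N5, N6, N8}.
Backdoor paths from N3 to N10:
  P1: N3 <- N6 -> N4 <- N11 -> N10
  P2: N3 <- N6 -> N4 <- N11 -> N1 <- N5 -> N10
  P3: N3 <- N6 -> N4 <- N11 -> N1 <- N8 <- N5 -> N10
  P4: N3 <- N6 -> N4 -> N10
  P5: N3 <- N6 -> N1 <- N11 -> N4 -> N10
  P6: N3 <- N6 -> N1 <- N11 -> N10
  P7: N3 <- N6 -> N1 <- N5 -> N10
  P8: N3 <- N6 -> N1 <- N8 <- N5 -> N10
The empty set is not sufficient: P4 (N3 <- N6 -> N4 -> N10) has no collider blocking it and no conditioned non-collider, so it is open.
Try {N6}:
  P1: blocked at fork node N6 ∈ conditioning set.
  P2: blocked at fork node N6 ∈ conditioning set.
  P3: blocked at fork node N6 ∈ conditioning set.
  P4: blocked at fork node N6 ∈ conditioning set.
  P5: blocked at fork node N6 ∈ conditioning set.
  P6: blocked at fork node N6 ∈ conditioning set.
  P7: blocked at fork node N6 ∈ conditioning set.
  P8: blocked at fork node N6 ∈ conditioning set.
{N6} contains no descendant of N3 and blocks every backdoor path.
No other singleton works — e.g. {N11} leaves P4 open — so {N6} is the unique smallest valid adjustment set.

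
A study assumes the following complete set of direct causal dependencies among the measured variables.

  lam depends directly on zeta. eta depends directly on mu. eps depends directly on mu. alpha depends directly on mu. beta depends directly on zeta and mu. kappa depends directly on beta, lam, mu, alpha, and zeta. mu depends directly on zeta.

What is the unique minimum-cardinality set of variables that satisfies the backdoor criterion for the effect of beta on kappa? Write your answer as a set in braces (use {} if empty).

Variables eligible for adjustment (non-descendants of beta, excluding beta and kappa): {alpha, eps, eta, lam, mu, zeta}.
Backdoor paths from beta to kappa:
  P1: beta <- zeta -> mu -> alpha -> kappa
  P2: beta <- zeta -> mu -> kappa
  P3: beta <- zeta -> lam -> kappa
  P4: beta <- zeta -> kappa
  P5: beta <- mu <- zeta -> lam -> kappa
  P6: beta <- mu <- zeta -> kappa
  P7: beta <- mu -> alpha -> kappa
  P8: beta <- mu -> kappa
The empty set is not sufficient: P1 (beta <- zeta -> mu -> alpha -> kappa) has no collider blocking it and no conditioned non-collider, so it is open.
Try {mu, zeta}:
  P1: blocked at fork node zeta ∈ conditioning set.
  P2: blocked at fork node zeta ∈ conditioning set.
  P3: blocked at fork node zeta ∈ conditioning set.
  P4: blocked at fork node zeta ∈ conditioning set.
  P5: blocked at chain node mu ∈ conditioning set.
  P6: blocked at chain node mu ∈ conditioning set.
  P7: blocked at fork node mu ∈ conditioning set.
  P8: blocked at fork node mu ∈ conditioning set.
{mu, zeta} contains no descendant of beta and blocks every backdoor path.
Every element of {mu, zeta} is needed (dropping mu leaves P7 open; dropping zeta leaves P3 open), so no proper subset is valid.
Among all size-2 subsets of the eligible variables, only {mu, zeta} blocks every backdoor path, so it is the unique smallest valid adjustment set.

{mu, zeta}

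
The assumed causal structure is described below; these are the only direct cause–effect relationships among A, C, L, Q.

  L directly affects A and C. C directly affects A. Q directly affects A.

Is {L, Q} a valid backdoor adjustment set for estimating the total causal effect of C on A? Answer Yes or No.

Backdoor paths from C to A (paths whose first edge points into C):
  P1: C <- L -> A
Condition 1 (no descendant of C in the set): holds — descendants of C are {A}; none are in {L, Q}.
Condition 2 (every backdoor path blocked by {L, Q}):
  P1: blocked at fork node L ∈ conditioning set.
{L, Q} satisfies the backdoor criterion.

Yes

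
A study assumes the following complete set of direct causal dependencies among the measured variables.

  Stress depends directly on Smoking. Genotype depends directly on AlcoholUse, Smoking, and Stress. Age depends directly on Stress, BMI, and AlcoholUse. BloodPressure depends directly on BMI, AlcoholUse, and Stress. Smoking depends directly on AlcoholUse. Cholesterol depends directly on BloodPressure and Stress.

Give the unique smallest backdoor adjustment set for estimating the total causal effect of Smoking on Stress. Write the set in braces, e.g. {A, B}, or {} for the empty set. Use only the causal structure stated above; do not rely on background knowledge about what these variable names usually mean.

{}

Variables eligible for adjustment (non-descendants of Smoking, excluding Smoking and Stress): {AlcoholUse, BMI}.
Backdoor paths from Smoking to Stress:
  P1: Smoking <- AlcoholUse -> Genotype <- Stress
  P2: Smoking <- AlcoholUse -> BloodPressure <- BMI -> Age <- Stress
  P3: Smoking <- AlcoholUse -> BloodPressure <- Stress
  P4: Smoking <- AlcoholUse -> BloodPressure -> Cholesterol <- Stress
  P5: Smoking <- AlcoholUse -> Age <- BMI -> BloodPressure <- Stress
  P6: Smoking <- AlcoholUse -> Age <- BMI -> BloodPressure -> Cholesterol <- Stress
  P7: Smoking <- AlcoholUse -> Age <- Stress
Each backdoor path contains an unconditioned collider, so every path is already blocked with the empty conditioning set:
  P1: blocked at collider Genotype (neither it nor any descendant is in the conditioning set).
  P2: blocked at collider BloodPressure (neither it nor any descendant is in the conditioning set).
  P3: blocked at collider BloodPressure (neither it nor any descendant is in the conditioning set).
  P4: blocked at collider Cholesterol (neither it nor any descendant is in the conditioning set).
  P5: blocked at collider Age (neither it nor any descendant is in the conditioning set).
  P6: blocked at collider Age (neither it nor any descendant is in the conditioning set).
  P7: blocked at collider Age (neither it nor any descendant is in the conditioning set).
The empty set is therefore the unique smallest valid set.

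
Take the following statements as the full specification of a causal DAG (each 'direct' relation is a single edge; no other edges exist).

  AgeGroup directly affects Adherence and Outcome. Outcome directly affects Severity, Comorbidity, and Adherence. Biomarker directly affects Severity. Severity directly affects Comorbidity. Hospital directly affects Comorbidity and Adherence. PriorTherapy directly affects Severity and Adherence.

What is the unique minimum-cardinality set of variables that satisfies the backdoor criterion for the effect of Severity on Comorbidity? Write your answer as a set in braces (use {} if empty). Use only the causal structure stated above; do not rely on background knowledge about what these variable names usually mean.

Variables eligible for adjustment (non-descendants of Severity, excluding Severity and Comorbidity): {Adherence, AgeGroup, Biomarker, Hospital, Outcome, PriorTherapy}.
Backdoor paths from Severity to Comorbidity:
  P1: Severity <- Outcome <- AgeGroup -> Adherence <- Hospital -> Comorbidity
  P2: Severity <- Outcome -> Adherence <- Hospital -> Comorbidity
  P3: Severity <- Outcome -> Comorbidity
  P4: Severity <- PriorTherapy -> Adherence <- AgeGroup -> Outcome -> Comorbidity
  P5: Severity <- PriorTherapy -> Adherence <- Outcome -> Comorbidity
  P6: Severity <- PriorTherapy -> Adherence <- Hospital -> Comorbidity
The empty set is not sufficient: P3 (Severity <- Outcome -> Comorbidity) has no collider blocking it and no conditioned non-collider, so it is open.
Try {Outcome}:
  P1: blocked at chain node Outcome ∈ conditioning set.
  P2: blocked at fork node Outcome ∈ conditioning set.
  P3: blocked at fork node Outcome ∈ conditioning set.
  P4: blocked at collider Adherence (neither it nor any descendant is in the conditioning set).
  P5: blocked at collider Adherence (neither it nor any descendant is in the conditioning set).
  P6: blocked at collider Adherence (neither it nor any descendant is in the conditioning set).
{Outcome} contains no descendant of Severity and blocks every backdoor path.
No other singleton works — e.g. {AgeGroup} leaves P3 open — so {Outcome} is the unique smallest valid adjustment set.

{Outcome}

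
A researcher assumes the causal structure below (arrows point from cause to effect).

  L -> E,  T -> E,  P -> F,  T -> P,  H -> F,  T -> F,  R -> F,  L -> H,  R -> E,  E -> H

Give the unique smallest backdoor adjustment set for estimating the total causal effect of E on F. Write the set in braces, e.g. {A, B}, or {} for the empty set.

{L, R, T}

Variables eligible for adjustment (non-descendants of E, excluding E and F): {L, P, R, T}.
Backdoor paths from E to F:
  P1: E <- T -> P -> F
  P2: E <- T -> F
  P3: E <- R -> F
  P4: E <- L -> H -> F
The empty set is not sufficient: P1 (E <- T -> P -> F) has no collider blocking it and no conditioned non-collider, so it is open.
Try {L, R, T}:
  P1: blocked at fork node T ∈ conditioning set.
  P2: blocked at fork node T ∈ conditioning set.
  P3: blocked at fork node R ∈ conditioning set.
  P4: blocked at fork node L ∈ conditioning set.
{L, R, T} contains no descendant of E and blocks every backdoor path.
Every element of {L, R, T} is needed (dropping L leaves P4 open; dropping R leaves P3 open; dropping T leaves P1 open), so no proper subset is valid.
Among all size-3 subsets of the eligible variables, only {L, R, T} blocks every backdoor path, so it is the unique smallest valid adjustment set.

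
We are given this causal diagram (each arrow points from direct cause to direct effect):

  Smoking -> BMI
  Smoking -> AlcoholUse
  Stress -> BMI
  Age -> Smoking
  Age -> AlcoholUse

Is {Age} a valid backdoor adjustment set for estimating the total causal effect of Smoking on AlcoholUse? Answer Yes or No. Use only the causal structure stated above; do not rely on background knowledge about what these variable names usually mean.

Yes

Backdoor paths from Smoking to AlcoholUse (paths whose first edge points into Smoking):
  P1: Smoking <- Age -> AlcoholUse
Condition 1 (no descendant of Smoking in the set): holds — descendants of Smoking are {AlcoholUse, BMI}; none are in {Age}.
Condition 2 (every backdoor path blocked by {Age}):
  P1: blocked at fork node Age ∈ conditioning set.
{Age} satisfies the backdoor criterion.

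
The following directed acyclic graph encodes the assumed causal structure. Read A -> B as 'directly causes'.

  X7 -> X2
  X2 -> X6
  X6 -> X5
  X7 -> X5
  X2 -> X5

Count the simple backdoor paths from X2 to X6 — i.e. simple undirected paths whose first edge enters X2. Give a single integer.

1

A backdoor path from X2 to X6 is any simple undirected path whose first edge points into X2 (i.e. leaves X2 via a parent).
Parents of X2: {X7}.
Enumerating:
  P1: X2 <- X7 -> X5 <- X6
That exhausts the simple backdoor paths. Count: 1.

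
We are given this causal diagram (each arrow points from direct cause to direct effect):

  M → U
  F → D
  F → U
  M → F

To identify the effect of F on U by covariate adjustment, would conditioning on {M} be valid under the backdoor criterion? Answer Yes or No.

Yes

Backdoor paths from F to U (paths whose first edge points into F):
  P1: F <- M -> U
Condition 1 (no descendant of F in the set): holds — descendants of F are {D, U}; none are in {M}.
Condition 2 (every backdoor path blocked by {M}):
  P1: blocked at fork node M ∈ conditioning set.
{M} satisfies the backdoor criterion.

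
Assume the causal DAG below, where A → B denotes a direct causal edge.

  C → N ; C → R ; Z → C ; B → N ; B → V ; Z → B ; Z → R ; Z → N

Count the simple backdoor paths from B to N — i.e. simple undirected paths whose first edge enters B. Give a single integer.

A backdoor path from B to N is any simple undirected path whose first edge points into B (i.e. leaves B via a parent).
Parents of B: {Z}.
Enumerating:
  P1: B <- Z -> C -> N
  P2: B <- Z -> R <- C -> N
  P3: B <- Z -> N
That exhausts the simple backdoor paths. Count: 3.

3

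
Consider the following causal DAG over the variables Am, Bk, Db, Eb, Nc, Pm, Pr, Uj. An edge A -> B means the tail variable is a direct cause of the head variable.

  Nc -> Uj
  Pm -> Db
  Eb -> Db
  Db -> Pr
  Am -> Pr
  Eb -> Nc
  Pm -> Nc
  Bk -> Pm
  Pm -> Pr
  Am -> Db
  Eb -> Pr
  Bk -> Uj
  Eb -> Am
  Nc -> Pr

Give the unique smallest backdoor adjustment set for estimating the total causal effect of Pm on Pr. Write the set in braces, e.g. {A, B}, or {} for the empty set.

{}

Variables eligible for adjustment (non-descendants of Pm, excluding Pm and Pr): {Am, Bk, Eb}.
Backdoor paths from Pm to Pr:
  P1: Pm <- Bk -> Uj <- Nc <- Eb -> Am -> Db -> Pr
  P2: Pm <- Bk -> Uj <- Nc <- Eb -> Am -> Pr
  P3: Pm <- Bk -> Uj <- Nc <- Eb -> Db <- Am -> Pr
  P4: Pm <- Bk -> Uj <- Nc <- Eb -> Db -> Pr
  P5: Pm <- Bk -> Uj <- Nc <- Eb -> Pr
  P6: Pm <- Bk -> Uj <- Nc -> Pr
Each backdoor path contains an unconditioned collider, so every path is already blocked with the empty conditioning set:
  P1: blocked at collider Uj (neither it nor any descendant is in the conditioning set).
  P2: blocked at collider Uj (neither it nor any descendant is in the conditioning set).
  P3: blocked at collider Uj (neither it nor any descendant is in the conditioning set).
  P4: blocked at collider Uj (neither it nor any descendant is in the conditioning set).
  P5: blocked at collider Uj (neither it nor any descendant is in the conditioning set).
  P6: blocked at collider Uj (neither it nor any descendant is in the conditioning set).
The empty set is therefore the unique smallest valid set.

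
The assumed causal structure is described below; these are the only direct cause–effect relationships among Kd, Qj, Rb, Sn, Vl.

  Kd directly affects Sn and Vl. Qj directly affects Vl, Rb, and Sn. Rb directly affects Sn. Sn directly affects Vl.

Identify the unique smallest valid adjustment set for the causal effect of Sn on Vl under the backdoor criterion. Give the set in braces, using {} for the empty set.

Variables eligible for adjustment (non-descendants of Sn, excluding Sn and Vl): {Kd, Qj, Rb}.
Backdoor paths from Sn to Vl:
  P1: Sn <- Qj -> Vl
  P2: Sn <- Rb <- Qj -> Vl
  P3: Sn <- Kd -> Vl
The empty set is not sufficient: P1 (Sn <- Qj -> Vl) has no collider blocking it and no conditioned non-collider, so it is open.
Try {Kd, Qj}:
  P1: blocked at fork node Qj ∈ conditioning set.
  P2: blocked at fork node Qj ∈ conditioning set.
  P3: blocked at fork node Kd ∈ conditioning set.
{Kd, Qj} contains no descendant of Sn and blocks every backdoor path.
Every element of {Kd, Qj} is needed (dropping Kd leaves P3 open; dropping Qj leaves P1 open), so no proper subset is valid.
Among all size-2 subsets of the eligible variables, only {Kd, Qj} blocks every backdoor path, so it is the unique smallest valid adjustment set.

{Kd, Qj}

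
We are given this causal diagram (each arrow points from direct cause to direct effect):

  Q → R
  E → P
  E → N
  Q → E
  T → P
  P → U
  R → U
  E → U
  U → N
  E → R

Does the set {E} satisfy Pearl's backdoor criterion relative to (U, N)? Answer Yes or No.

Yes

Backdoor paths from U to N (paths whose first edge points into U):
  P1: U <- E -> N
  P2: U <- R <- Q -> E -> N
  P3: U <- R <- E -> N
  P4: U <- P <- E -> N
Condition 1 (no descendant of U in the set): holds — descendants of U are {N}; none are in {E}.
Condition 2 (every backdoor path blocked by {E}):
  P1: blocked at fork node E ∈ conditioning set.
  P2: blocked at chain node E ∈ conditioning set.
  P3: blocked at fork node E ∈ conditioning set.
  P4: blocked at fork node E ∈ conditioning set.
{E} satisfies the backdoor criterion.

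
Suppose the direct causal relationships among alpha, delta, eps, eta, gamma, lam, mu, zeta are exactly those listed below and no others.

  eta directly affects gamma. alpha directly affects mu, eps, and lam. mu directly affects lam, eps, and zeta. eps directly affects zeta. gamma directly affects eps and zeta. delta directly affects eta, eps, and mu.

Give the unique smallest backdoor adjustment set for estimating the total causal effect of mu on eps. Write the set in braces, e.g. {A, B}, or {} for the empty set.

{alpha, delta}

Variables eligible for adjustment (non-descendants of mu, excluding mu and eps): {alpha, delta, eta, gamma}.
Backdoor paths from mu to eps:
  P1: mu <- alpha -> eps
  P2: mu <- delta -> eta -> gamma -> eps
  P3: mu <- delta -> eta -> gamma -> zeta <- eps
  P4: mu <- delta -> eps
The empty set is not sufficient: P1 (mu <- alpha -> eps) has no collider blocking it and no conditioned non-collider, so it is open.
Try {alpha, delta}:
  P1: blocked at fork node alpha ∈ conditioning set.
  P2: blocked at fork node delta ∈ conditioning set.
  P3: blocked at fork node delta ∈ conditioning set.
  P4: blocked at fork node delta ∈ conditioning set.
{alpha, delta} contains no descendant of mu and blocks every backdoor path.
Every element of {alpha, delta} is needed (dropping alpha leaves P1 open; dropping delta leaves P2 open), so no proper subset is valid.
Among all size-2 subsets of the eligible variables, only {alpha, delta} blocks every backdoor path, so it is the unique smallest valid adjustment set.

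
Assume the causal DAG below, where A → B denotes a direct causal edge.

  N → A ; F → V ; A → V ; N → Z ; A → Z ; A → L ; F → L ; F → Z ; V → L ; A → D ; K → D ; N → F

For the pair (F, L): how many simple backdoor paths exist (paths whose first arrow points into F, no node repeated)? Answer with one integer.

4

A backdoor path from F to L is any simple undirected path whose first edge points into F (i.e. leaves F via a parent).
Parents of F: {N}.
Enumerating:
  P1: F <- N -> A -> V -> L
  P2: F <- N -> A -> L
  P3: F <- N -> Z <- A -> V -> L
  P4: F <- N -> Z <- A -> L
That exhausts the simple backdoor paths. Count: 4.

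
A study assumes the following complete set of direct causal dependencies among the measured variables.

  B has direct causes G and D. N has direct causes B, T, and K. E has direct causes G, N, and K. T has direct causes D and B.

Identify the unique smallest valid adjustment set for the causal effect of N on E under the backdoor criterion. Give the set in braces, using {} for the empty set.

{G, K}

Variables eligible for adjustment (non-descendants of N, excluding N and E): {B, D, G, K, T}.
Backdoor paths from N to E:
  P1: N <- K -> E
  P2: N <- B <- G -> E
  P3: N <- T <- D -> B <- G -> E
  P4: N <- T <- B <- G -> E
The empty set is not sufficient: P1 (N <- K -> E) has no collider blocking it and no conditioned non-collider, so it is open.
Try {G, K}:
  P1: blocked at fork node K ∈ conditioning set.
  P2: blocked at fork node G ∈ conditioning set.
  P3: blocked at collider B (neither it nor any descendant is in the conditioning set).
  P4: blocked at fork node G ∈ conditioning set.
{G, K} contains no descendant of N and blocks every backdoor path.
Every element of {G, K} is needed (dropping G leaves P2 open; dropping K leaves P1 open), so no proper subset is valid.
Among all size-2 subsets of the eligible variables, only {G, K} blocks every backdoor path, so it is the unique smallest valid adjustment set.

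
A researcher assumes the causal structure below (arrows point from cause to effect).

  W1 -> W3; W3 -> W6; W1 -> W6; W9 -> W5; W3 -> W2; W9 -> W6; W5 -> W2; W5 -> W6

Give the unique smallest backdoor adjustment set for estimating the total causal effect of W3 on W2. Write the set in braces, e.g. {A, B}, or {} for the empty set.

Variables eligible for adjustment (non-descendants of W3, excluding W3 and W2): {W1, W5, W9}.
Backdoor paths from W3 to W2:
  P1: W3 <- W1 -> W6 <- W9 -> W5 -> W2
  P2: W3 <- W1 -> W6 <- W5 -> W2
Each backdoor path contains an unconditioned collider, so every path is already blocked with the empty conditioning set:
  P1: blocked at collider W6 (neither it nor any descendant is in the conditioning set).
  P2: blocked at collider W6 (neither it nor any descendant is in the conditioning set).
The empty set is therefore the unique smallest valid set.

{}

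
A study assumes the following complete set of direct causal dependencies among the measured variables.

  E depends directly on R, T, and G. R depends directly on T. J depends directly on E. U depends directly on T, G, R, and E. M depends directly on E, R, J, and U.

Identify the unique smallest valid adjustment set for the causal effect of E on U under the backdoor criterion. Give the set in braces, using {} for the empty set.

{G, R, T}

Variables eligible for adjustment (non-descendants of E, excluding E and U): {G, R, T}.
Backdoor paths from E to U:
  P1: E <- T -> R -> U
  P2: E <- T -> R -> M <- U
  P3: E <- T -> U
  P4: E <- G -> U
  P5: E <- R <- T -> U
  P6: E <- R -> U
  P7: E <- R -> M <- U
The empty set is not sufficient: P1 (E <- T -> R -> U) has no collider blocking it and no conditioned non-collider, so it is open.
Try {G, R, T}:
  P1: blocked at fork node T ∈ conditioning set.
  P2: blocked at fork node T ∈ conditioning set.
  P3: blocked at fork node T ∈ conditioning set.
  P4: blocked at fork node G ∈ conditioning set.
  P5: blocked at chain node R ∈ conditioning set.
  P6: blocked at fork node R ∈ conditioning set.
  P7: blocked at fork node R ∈ conditioning set.
{G, R, T} contains no descendant of E and blocks every backdoor path.
Every element of {G, R, T} is needed (dropping G leaves P4 open; dropping R leaves P6 open; dropping T leaves P3 open), so no proper subset is valid.
Among all size-3 subsets of the eligible variables, only {G, R, T} blocks every backdoor path, so it is the unique smallest valid adjustment set.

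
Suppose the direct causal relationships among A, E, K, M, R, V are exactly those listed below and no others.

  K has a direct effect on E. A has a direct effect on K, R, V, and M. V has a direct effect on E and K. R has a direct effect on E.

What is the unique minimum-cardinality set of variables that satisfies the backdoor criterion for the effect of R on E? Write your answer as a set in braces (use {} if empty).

Variables eligible for adjustment (non-descendants of R, excluding R and E): {A, K, M, V}.
Backdoor paths from R to E:
  P1: R <- A -> V -> K -> E
  P2: R <- A -> V -> E
  P3: R <- A -> K <- V -> E
  P4: R <- A -> K -> E
The empty set is not sufficient: P1 (R <- A -> V -> K -> E) has no collider blocking it and no conditioned non-collider, so it is open.
Try {A}:
  P1: blocked at fork node A ∈ conditioning set.
  P2: blocked at fork node A ∈ conditioning set.
  P3: blocked at fork node A ∈ conditioning set.
  P4: blocked at fork node A ∈ conditioning set.
{A} contains no descendant of R and blocks every backdoor path.
No other singleton works — e.g. {V} leaves P4 open — so {A} is the unique smallest valid adjustment set.

{A}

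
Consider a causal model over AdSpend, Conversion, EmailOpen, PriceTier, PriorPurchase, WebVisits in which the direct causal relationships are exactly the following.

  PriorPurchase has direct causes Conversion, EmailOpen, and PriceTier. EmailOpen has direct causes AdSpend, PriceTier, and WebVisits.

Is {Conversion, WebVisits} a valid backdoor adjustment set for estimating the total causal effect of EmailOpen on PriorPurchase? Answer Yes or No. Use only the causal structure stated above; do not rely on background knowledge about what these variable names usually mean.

No

Backdoor paths from EmailOpen to PriorPurchase (paths whose first edge points into EmailOpen):
  P1: EmailOpen <- PriceTier -> PriorPurchase
Condition 1 (no descendant of EmailOpen in the set): holds — descendants of EmailOpen are {PriorPurchase}; none are in {Conversion, WebVisits}.
Condition 2 (every backdoor path blocked by {Conversion, WebVisits}):
  P1: open — no interior node is in the conditioning set.
{Conversion, WebVisits} does not satisfy the backdoor criterion.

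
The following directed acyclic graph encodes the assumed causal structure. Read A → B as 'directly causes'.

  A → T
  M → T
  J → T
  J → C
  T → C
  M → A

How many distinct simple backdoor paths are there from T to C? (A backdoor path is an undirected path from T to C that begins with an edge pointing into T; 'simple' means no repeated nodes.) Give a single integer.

A backdoor path from T to C is any simple undirected path whose first edge points into T (i.e. leaves T via a parent).
Parents of T: {A, J, M}.
Enumerating:
  P1: T <- J -> C
That exhausts the simple backdoor paths. Count: 1.

1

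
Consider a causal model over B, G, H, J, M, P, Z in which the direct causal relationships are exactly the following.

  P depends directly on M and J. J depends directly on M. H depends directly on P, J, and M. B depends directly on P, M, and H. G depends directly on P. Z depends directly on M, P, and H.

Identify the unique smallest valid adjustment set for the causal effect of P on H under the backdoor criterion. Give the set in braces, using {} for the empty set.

{J, M}

Variables eligible for adjustment (non-descendants of P, excluding P and H): {J, M}.
Backdoor paths from P to H:
  P1: P <- M -> J -> H
  P2: P <- M -> H
  P3: P <- M -> Z <- H
  P4: P <- M -> B <- H
  P5: P <- J <- M -> H
  P6: P <- J <- M -> Z <- H
  P7: P <- J <- M -> B <- H
  P8: P <- J -> H
The empty set is not sufficient: P1 (P <- M -> J -> H) has no collider blocking it and no conditioned non-collider, so it is open.
Try {J, M}:
  P1: blocked at fork node M ∈ conditioning set.
  P2: blocked at fork node M ∈ conditioning set.
  P3: blocked at fork node M ∈ conditioning set.
  P4: blocked at fork node M ∈ conditioning set.
  P5: blocked at chain node J ∈ conditioning set.
  P6: blocked at chain node J ∈ conditioning set.
  P7: blocked at chain node J ∈ conditioning set.
  P8: blocked at fork node J ∈ conditioning set.
{J, M} contains no descendant of P and blocks every backdoor path.
Every element of {J, M} is needed (dropping J leaves P8 open; dropping M leaves P2 open), so no proper subset is valid.
Among all size-2 subsets of the eligible variables, only {J, M} blocks every backdoor path, so it is the unique smallest valid adjustment set.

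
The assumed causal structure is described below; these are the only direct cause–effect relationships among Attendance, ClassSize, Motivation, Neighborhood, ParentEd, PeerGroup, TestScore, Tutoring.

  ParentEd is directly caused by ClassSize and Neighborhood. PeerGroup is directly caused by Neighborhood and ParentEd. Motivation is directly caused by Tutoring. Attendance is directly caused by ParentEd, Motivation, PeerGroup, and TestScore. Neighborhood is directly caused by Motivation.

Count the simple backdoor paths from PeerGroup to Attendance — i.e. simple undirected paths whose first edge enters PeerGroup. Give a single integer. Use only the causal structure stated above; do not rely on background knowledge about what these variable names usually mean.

A backdoor path from PeerGroup to Attendance is any simple undirected path whose first edge points into PeerGroup (i.e. leaves PeerGroup via a parent).
Parents of PeerGroup: {Neighborhood, ParentEd}.
Enumerating:
  P1: PeerGroup <- Neighborhood <- Motivation -> Attendance
  P2: PeerGroup <- Neighborhood -> ParentEd -> Attendance
  P3: PeerGroup <- ParentEd <- Neighborhood <- Motivation -> Attendance
  P4: PeerGroup <- ParentEd -> Attendance
That exhausts the simple backdoor paths. Count: 4.

4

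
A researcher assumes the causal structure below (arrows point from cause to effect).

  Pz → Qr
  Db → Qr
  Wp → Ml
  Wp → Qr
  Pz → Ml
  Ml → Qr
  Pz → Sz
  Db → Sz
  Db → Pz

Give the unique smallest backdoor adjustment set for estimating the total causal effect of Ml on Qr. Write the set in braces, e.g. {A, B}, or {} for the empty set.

Variables eligible for adjustment (non-descendants of Ml, excluding Ml and Qr): {Db, Pz, Sz, Wp}.
Backdoor paths from Ml to Qr:
  P1: Ml <- Pz <- Db -> Qr
  P2: Ml <- Pz -> Sz <- Db -> Qr
  P3: Ml <- Pz -> Qr
  P4: Ml <- Wp -> Qr
The empty set is not sufficient: P1 (Ml <- Pz <- Db -> Qr) has no collider blocking it and no conditioned non-collider, so it is open.
Try {Pz, Wp}:
  P1: blocked at chain node Pz ∈ conditioning set.
  P2: blocked at fork node Pz ∈ conditioning set.
  P3: blocked at fork node Pz ∈ conditioning set.
  P4: blocked at fork node Wp ∈ conditioning set.
{Pz, Wp} contains no descendant of Ml and blocks every backdoor path.
Every element of {Pz, Wp} is needed (dropping Pz leaves P1 open; dropping Wp leaves P4 open), so no proper subset is valid.
Among all size-2 subsets of the eligible variables, only {Pz, Wp} blocks every backdoor path, so it is the unique smallest valid adjustment set.

{Pz, Wp}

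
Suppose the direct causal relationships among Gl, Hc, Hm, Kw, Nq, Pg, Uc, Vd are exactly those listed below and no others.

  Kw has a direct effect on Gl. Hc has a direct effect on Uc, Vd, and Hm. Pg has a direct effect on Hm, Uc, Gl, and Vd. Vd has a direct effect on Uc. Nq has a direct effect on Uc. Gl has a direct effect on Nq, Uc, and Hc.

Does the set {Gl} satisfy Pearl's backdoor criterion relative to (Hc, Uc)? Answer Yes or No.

Yes

Backdoor paths from Hc to Uc (paths whose first edge points into Hc):
  P1: Hc <- Gl <- Pg -> Vd -> Uc
  P2: Hc <- Gl <- Pg -> Uc
  P3: Hc <- Gl -> Nq -> Uc
  P4: Hc <- Gl -> Uc
Condition 1 (no descendant of Hc in the set): holds — descendants of Hc are {Hm, Uc, Vd}; none are in {Gl}.
Condition 2 (every backdoor path blocked by {Gl}):
  P1: blocked at chain node Gl ∈ conditioning set.
  P2: blocked at chain node Gl ∈ conditioning set.
  P3: blocked at fork node Gl ∈ conditioning set.
  P4: blocked at fork node Gl ∈ conditioning set.
{Gl} satisfies the backdoor criterion.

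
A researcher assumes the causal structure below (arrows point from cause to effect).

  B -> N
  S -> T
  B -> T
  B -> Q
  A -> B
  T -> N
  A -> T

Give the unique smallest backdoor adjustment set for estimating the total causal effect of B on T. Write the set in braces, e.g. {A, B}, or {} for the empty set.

{A}

Variables eligible for adjustment (non-descendants of B, excluding B and T): {A, S}.
Backdoor paths from B to T:
  P1: B <- A -> T
The empty set is not sufficient: P1 (B <- A -> T) has no collider blocking it and no conditioned non-collider, so it is open.
Try {A}:
  P1: blocked at fork node A ∈ conditioning set.
{A} contains no descendant of B and blocks every backdoor path.
No other singleton works — e.g. {S} leaves P1 open — so {A} is the unique smallest valid adjustment set.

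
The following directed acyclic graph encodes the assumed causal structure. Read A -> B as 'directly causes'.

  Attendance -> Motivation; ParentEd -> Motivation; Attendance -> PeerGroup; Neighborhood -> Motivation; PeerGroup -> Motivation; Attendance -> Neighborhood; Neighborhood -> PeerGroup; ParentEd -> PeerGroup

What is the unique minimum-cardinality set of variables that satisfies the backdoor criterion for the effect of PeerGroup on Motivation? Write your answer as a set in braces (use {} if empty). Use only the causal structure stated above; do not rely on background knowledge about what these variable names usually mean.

Variables eligible for adjustment (non-descendants of PeerGroup, excluding PeerGroup and Motivation): {Attendance, Neighborhood, ParentEd}.
Backdoor paths from PeerGroup to Motivation:
  P1: PeerGroup <- Attendance -> Neighborhood -> Motivation
  P2: PeerGroup <- Attendance -> Motivation
  P3: PeerGroup <- Neighborhood <- Attendance -> Motivation
  P4: PeerGroup <- Neighborhood -> Motivation
  P5: PeerGroup <- ParentEd -> Motivation
The empty set is not sufficient: P1 (PeerGroup <- Attendance -> Neighborhood -> Motivation) has no collider blocking it and no conditioned non-collider, so it is open.
Try {Attendance, Neighborhood, ParentEd}:
  P1: blocked at fork node Attendance ∈ conditioning set.
  P2: blocked at fork node Attendance ∈ conditioning set.
  P3: blocked at chain node Neighborhood ∈ conditioning set.
  P4: blocked at fork node Neighborhood ∈ conditioning set.
  P5: blocked at fork node ParentEd ∈ conditioning set.
{Attendance, Neighborhood, ParentEd} contains no descendant of PeerGroup and blocks every backdoor path.
Every element of {Attendance, Neighborhood, ParentEd} is needed (dropping Attendance leaves P2 open; dropping Neighborhood leaves P4 open; dropping ParentEd leaves P5 open), so no proper subset is valid.
Among all size-3 subsets of the eligible variables, only {Attendance, Neighborhood, ParentEd} blocks every backdoor path, so it is the unique smallest valid adjustment set.

{Attendance, Neighborhood, ParentEd}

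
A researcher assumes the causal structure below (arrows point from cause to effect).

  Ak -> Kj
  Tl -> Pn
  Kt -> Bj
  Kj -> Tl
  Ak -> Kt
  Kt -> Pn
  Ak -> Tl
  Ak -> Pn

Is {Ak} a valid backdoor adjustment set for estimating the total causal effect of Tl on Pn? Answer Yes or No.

Yes

Backdoor paths from Tl to Pn (paths whose first edge points into Tl):
  P1: Tl <- Ak -> Kt -> Pn
  P2: Tl <- Ak -> Pn
  P3: Tl <- Kj <- Ak -> Kt -> Pn
  P4: Tl <- Kj <- Ak -> Pn
Condition 1 (no descendant of Tl in the set): holds — descendants of Tl are {Pn}; none are in {Ak}.
Condition 2 (every backdoor path blocked by {Ak}):
  P1: blocked at fork node Ak ∈ conditioning set.
  P2: blocked at fork node Ak ∈ conditioning set.
  P3: blocked at fork node Ak ∈ conditioning set.
  P4: blocked at fork node Ak ∈ conditioning set.
{Ak} satisfies the backdoor criterion.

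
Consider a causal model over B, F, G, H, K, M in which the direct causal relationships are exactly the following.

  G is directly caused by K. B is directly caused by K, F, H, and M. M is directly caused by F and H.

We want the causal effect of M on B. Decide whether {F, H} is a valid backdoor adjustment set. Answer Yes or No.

Backdoor paths from M to B (paths whose first edge points into M):
  P1: M <- F -> B
  P2: M <- H -> B
Condition 1 (no descendant of M in the set): holds — descendants of M are {B}; none are in {F, H}.
Condition 2 (every backdoor path blocked by {F, H}):
  P1: blocked at fork node F ∈ conditioning set.
  P2: blocked at fork node H ∈ conditioning set.
{F, H} satisfies the backdoor criterion.

Yes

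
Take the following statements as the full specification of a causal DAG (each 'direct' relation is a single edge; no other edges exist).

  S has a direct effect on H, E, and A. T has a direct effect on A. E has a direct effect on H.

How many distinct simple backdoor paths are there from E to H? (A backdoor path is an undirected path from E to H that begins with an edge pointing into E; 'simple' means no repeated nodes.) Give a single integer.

A backdoor path from E to H is any simple undirected path whose first edge points into E (i.e. leaves E via a parent).
Parents of E: {S}.
Enumerating:
  P1: E <- S -> H
That exhausts the simple backdoor paths. Count: 1.

1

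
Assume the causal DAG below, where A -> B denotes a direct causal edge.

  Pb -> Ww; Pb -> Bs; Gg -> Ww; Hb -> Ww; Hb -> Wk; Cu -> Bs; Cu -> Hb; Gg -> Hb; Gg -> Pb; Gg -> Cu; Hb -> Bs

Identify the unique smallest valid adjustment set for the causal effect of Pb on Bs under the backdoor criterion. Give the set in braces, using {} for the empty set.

{Gg}

Variables eligible for adjustment (non-descendants of Pb, excluding Pb and Bs): {Cu, Gg, Hb, Wk}.
Backdoor paths from Pb to Bs:
  P1: Pb <- Gg -> Cu -> Hb -> Bs
  P2: Pb <- Gg -> Cu -> Bs
  P3: Pb <- Gg -> Hb <- Cu -> Bs
  P4: Pb <- Gg -> Hb -> Bs
  P5: Pb <- Gg -> Ww <- Hb <- Cu -> Bs
  P6: Pb <- Gg -> Ww <- Hb -> Bs
The empty set is not sufficient: P1 (Pb <- Gg -> Cu -> Hb -> Bs) has no collider blocking it and no conditioned non-collider, so it is open.
Try {Gg}:
  P1: blocked at fork node Gg ∈ conditioning set.
  P2: blocked at fork node Gg ∈ conditioning set.
  P3: blocked at fork node Gg ∈ conditioning set.
  P4: blocked at fork node Gg ∈ conditioning set.
  P5: blocked at fork node Gg ∈ conditioning set.
  P6: blocked at fork node Gg ∈ conditioning set.
{Gg} contains no descendant of Pb and blocks every backdoor path.
No other singleton works — e.g. {Cu} leaves P4 open — so {Gg} is the unique smallest valid adjustment set.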